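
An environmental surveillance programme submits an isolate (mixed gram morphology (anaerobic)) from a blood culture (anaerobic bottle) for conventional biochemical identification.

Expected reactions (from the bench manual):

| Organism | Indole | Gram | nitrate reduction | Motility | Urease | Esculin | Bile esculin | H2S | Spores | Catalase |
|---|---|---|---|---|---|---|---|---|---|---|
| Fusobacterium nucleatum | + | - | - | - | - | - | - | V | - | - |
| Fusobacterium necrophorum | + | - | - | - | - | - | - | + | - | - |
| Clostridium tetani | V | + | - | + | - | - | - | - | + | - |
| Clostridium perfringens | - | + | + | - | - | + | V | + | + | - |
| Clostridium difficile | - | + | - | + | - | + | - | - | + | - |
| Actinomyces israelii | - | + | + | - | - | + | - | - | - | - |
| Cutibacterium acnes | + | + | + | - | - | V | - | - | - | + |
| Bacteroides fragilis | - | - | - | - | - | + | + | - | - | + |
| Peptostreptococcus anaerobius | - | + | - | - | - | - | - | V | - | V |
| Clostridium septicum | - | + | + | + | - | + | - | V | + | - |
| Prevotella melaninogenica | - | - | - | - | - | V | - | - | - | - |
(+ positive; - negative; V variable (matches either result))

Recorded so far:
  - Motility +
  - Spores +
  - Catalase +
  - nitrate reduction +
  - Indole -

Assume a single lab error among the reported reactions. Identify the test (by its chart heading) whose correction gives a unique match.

Catalase

As reported, no row in the chart matches all 5 reactions.
Reversing Spores → still no organism matches.
Reversing Catalase (to -) → unique match: Clostridium septicum.
Reversing nitrate reduction → still no organism matches.
Reversing Motility → still no organism matches.
Reversing Indole → still no organism matches.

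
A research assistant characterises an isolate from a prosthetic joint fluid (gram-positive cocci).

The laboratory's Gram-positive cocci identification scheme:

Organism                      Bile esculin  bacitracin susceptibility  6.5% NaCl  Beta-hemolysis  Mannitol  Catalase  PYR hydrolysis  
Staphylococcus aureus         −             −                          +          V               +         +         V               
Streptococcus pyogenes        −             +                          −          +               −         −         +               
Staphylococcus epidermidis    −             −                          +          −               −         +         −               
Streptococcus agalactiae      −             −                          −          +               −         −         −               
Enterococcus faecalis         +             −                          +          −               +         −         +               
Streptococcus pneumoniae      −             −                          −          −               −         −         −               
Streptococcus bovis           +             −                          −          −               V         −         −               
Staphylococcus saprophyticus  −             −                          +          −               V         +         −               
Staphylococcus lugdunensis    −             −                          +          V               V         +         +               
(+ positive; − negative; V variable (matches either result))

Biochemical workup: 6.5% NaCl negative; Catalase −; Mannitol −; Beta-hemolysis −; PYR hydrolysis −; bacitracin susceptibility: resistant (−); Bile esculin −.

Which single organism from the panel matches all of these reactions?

Catalase −: excludes Staphylococcus aureus, Staphylococcus epidermidis, Staphylococcus saprophyticus, Staphylococcus lugdunensis — 5 left.
Beta-hemolysis −: excludes Streptococcus pyogenes, Streptococcus agalactiae — 3 left.
Mannitol −: excludes Enterococcus faecalis — 2 left.
bacitracin susceptibility −: all 2 remaining candidates are consistent.
PYR hydrolysis −: all 2 remaining candidates are consistent.
Bile esculin −: excludes Streptococcus bovis — 1 left.
6.5% NaCl −: the one remaining candidate is consistent.

Streptococcus pneumoniae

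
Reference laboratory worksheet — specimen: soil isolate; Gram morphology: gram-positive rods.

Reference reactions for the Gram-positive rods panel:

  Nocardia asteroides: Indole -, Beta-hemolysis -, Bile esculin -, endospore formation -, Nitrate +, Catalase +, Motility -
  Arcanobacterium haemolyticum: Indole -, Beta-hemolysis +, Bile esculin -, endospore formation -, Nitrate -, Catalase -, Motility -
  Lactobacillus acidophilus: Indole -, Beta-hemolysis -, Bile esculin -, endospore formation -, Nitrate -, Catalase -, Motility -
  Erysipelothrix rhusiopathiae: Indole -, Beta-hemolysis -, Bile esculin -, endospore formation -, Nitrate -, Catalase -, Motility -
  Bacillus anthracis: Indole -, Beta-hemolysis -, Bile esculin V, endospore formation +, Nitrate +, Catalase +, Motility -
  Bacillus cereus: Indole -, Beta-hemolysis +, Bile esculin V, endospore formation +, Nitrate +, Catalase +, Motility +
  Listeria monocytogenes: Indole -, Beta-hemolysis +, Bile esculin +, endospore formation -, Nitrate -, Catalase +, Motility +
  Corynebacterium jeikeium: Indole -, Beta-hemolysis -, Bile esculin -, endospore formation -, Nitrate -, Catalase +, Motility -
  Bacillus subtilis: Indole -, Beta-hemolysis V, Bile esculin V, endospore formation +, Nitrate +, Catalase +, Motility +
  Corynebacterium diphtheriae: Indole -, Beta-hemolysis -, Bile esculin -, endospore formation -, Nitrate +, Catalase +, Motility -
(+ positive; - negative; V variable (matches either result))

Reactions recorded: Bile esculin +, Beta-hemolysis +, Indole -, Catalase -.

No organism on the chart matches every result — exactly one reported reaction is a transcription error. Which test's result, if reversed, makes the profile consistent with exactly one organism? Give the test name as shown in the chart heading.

Bile esculin

As reported, no row in the chart matches all 4 reactions.
Reversing Bile esculin (to -) → unique match: Arcanobacterium haemolyticum.
Reversing Catalase → 3 organisms match (not unique).
Reversing Indole → still no organism matches.
Reversing Beta-hemolysis → still no organism matches.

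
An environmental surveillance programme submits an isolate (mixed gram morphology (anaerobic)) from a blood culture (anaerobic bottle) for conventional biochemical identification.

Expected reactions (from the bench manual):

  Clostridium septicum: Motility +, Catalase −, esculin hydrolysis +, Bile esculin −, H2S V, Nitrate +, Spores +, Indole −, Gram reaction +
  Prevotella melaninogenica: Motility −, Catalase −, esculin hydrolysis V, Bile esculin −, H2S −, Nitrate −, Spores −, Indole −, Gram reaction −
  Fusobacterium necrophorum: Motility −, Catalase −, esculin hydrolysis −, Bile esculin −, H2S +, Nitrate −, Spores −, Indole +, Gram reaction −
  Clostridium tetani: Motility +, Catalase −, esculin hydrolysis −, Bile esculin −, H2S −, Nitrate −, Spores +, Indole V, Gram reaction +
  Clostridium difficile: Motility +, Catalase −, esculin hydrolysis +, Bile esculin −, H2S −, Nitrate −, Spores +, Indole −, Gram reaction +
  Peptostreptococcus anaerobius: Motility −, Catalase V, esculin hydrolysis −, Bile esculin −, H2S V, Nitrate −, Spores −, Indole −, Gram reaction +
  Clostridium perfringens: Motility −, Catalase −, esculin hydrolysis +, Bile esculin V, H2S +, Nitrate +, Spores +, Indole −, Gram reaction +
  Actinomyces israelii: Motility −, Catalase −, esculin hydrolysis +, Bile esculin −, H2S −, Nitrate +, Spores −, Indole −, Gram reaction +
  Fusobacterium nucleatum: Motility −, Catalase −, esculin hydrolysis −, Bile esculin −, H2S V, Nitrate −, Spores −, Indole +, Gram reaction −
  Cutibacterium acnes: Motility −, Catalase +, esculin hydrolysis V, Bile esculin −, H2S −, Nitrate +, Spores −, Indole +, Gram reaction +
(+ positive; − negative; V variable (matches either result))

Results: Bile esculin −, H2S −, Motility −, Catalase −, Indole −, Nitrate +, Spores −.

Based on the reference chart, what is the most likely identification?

Actinomyces israelii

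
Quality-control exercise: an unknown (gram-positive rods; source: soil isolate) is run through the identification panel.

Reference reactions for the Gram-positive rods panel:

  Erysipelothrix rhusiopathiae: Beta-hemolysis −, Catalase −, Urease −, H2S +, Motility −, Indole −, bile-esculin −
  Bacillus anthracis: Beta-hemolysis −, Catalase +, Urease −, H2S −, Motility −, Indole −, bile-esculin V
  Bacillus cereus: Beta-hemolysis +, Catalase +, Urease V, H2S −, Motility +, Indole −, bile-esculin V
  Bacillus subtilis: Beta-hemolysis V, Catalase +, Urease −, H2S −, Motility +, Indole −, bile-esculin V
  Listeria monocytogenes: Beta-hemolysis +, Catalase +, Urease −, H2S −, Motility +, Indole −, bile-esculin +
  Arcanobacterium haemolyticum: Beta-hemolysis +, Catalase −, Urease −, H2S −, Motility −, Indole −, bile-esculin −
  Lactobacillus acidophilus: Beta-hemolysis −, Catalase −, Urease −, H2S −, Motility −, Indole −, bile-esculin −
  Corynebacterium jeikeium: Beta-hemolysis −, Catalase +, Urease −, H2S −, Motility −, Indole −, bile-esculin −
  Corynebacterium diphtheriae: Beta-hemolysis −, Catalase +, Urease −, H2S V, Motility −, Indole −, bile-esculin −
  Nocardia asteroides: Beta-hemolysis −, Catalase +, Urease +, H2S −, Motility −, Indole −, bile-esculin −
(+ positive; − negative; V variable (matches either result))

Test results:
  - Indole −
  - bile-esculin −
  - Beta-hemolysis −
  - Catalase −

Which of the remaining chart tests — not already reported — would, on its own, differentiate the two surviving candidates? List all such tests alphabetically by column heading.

Indole −: all 10 remaining candidates are consistent.
bile-esculin −: excludes Listeria monocytogenes — 9 left.
Beta-hemolysis −: excludes Bacillus cereus, Arcanobacterium haemolyticum — 7 left.
Catalase −: excludes 5 organisms — 2 left.
Two candidates remain: Erysipelothrix rhusiopathiae and Lactobacillus acidophilus.
  Urease: − vs − — same for both, does not separate.
  H2S: Erysipelothrix rhusiopathiae +, Lactobacillus acidophilus − — discriminates.
  Motility: − vs − — same for both, does not separate.

H2S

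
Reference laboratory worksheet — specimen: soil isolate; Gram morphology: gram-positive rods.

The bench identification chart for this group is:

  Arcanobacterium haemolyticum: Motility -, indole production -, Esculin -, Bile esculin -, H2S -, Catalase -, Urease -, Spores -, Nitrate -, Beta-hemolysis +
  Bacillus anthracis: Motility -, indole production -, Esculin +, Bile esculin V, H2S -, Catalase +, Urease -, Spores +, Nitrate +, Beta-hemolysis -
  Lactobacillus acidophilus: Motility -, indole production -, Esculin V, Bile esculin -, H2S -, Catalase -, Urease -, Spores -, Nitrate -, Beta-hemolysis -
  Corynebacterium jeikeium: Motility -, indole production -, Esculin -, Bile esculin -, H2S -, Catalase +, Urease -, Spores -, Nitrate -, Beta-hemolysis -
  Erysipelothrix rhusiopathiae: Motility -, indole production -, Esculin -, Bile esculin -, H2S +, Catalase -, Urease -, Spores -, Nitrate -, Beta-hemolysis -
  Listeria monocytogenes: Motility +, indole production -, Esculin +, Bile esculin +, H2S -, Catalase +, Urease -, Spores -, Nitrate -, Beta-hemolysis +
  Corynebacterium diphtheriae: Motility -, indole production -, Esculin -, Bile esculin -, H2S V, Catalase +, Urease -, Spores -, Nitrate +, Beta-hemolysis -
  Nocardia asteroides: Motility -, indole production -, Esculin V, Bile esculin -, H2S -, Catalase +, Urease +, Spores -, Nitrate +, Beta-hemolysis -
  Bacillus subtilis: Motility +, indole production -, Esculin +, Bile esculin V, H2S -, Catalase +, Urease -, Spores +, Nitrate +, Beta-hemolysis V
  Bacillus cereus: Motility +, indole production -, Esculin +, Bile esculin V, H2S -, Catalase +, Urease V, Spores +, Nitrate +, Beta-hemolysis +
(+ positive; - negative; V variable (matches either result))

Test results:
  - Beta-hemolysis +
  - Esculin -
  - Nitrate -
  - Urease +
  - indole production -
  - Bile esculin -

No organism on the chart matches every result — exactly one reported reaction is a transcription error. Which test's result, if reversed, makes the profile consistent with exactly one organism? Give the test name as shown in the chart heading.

Urease

As reported, no row in the chart matches all 6 reactions.
Reversing Nitrate → still no organism matches.
Reversing Urease (to -) → unique match: Arcanobacterium haemolyticum.
Reversing Esculin → still no organism matches.
Reversing Beta-hemolysis → still no organism matches.
Reversing indole production → still no organism matches.
Reversing Bile esculin → still no organism matches.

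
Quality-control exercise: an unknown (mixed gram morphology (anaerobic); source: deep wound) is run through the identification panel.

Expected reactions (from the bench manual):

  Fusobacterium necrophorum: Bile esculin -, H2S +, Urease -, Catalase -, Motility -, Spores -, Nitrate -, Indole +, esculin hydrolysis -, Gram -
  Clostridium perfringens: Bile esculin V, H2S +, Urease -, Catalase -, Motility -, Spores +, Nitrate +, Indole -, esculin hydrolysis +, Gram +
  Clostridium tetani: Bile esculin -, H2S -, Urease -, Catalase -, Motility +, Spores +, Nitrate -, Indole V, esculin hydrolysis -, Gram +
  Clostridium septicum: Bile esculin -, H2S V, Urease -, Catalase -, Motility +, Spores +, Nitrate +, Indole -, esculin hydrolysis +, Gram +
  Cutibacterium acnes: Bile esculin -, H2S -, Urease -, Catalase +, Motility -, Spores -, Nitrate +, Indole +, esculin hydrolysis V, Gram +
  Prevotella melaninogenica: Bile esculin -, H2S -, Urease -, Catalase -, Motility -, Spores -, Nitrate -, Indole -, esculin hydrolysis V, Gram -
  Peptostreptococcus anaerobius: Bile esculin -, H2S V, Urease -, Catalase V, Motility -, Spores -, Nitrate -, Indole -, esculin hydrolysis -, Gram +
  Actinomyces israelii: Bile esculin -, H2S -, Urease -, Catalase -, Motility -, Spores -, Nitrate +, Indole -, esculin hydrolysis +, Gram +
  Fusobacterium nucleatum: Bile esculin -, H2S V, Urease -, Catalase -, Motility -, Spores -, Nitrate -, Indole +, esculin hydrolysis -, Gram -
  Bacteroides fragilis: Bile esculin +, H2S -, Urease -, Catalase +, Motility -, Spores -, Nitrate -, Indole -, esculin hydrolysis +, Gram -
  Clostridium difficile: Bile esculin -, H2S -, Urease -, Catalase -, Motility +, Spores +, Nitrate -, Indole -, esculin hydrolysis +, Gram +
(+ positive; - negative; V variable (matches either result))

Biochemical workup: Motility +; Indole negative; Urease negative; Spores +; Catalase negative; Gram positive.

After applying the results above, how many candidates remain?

3

Urease -: all 11 remaining candidates are consistent.
Spores +: excludes 7 organisms — 4 left.
Indole -: all 4 remaining candidates are consistent.
Gram +: all 4 remaining candidates are consistent.
Catalase -: all 4 remaining candidates are consistent.
Motility +: excludes Clostridium perfringens — 3 left.
Still consistent: Clostridium difficile, Clostridium septicum, Clostridium tetani.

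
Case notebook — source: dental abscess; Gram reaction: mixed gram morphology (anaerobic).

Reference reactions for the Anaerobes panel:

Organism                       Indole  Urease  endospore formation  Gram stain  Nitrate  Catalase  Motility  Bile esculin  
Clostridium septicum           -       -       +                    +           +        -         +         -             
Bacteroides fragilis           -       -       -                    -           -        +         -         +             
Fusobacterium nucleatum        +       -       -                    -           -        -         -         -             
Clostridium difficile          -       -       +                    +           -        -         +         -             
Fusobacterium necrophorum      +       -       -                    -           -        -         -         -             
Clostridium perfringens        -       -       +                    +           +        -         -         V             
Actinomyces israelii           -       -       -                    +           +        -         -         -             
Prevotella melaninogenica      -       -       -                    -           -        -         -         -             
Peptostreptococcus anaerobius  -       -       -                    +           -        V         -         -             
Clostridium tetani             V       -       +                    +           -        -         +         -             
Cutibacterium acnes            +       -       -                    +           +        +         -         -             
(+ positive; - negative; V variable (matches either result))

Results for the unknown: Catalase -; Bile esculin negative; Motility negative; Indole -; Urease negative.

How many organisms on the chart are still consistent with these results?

Catalase -: excludes Bacteroides fragilis, Cutibacterium acnes — 9 left.
Bile esculin -: all 9 remaining candidates are consistent.
Urease -: all 9 remaining candidates are consistent.
Indole -: excludes Fusobacterium nucleatum, Fusobacterium necrophorum — 7 left.
Motility -: excludes Clostridium septicum, Clostridium difficile, Clostridium tetani — 4 left.
Still consistent: Actinomyces israelii, Clostridium perfringens, Peptostreptococcus anaerobius, Prevotella melaninogenica.

4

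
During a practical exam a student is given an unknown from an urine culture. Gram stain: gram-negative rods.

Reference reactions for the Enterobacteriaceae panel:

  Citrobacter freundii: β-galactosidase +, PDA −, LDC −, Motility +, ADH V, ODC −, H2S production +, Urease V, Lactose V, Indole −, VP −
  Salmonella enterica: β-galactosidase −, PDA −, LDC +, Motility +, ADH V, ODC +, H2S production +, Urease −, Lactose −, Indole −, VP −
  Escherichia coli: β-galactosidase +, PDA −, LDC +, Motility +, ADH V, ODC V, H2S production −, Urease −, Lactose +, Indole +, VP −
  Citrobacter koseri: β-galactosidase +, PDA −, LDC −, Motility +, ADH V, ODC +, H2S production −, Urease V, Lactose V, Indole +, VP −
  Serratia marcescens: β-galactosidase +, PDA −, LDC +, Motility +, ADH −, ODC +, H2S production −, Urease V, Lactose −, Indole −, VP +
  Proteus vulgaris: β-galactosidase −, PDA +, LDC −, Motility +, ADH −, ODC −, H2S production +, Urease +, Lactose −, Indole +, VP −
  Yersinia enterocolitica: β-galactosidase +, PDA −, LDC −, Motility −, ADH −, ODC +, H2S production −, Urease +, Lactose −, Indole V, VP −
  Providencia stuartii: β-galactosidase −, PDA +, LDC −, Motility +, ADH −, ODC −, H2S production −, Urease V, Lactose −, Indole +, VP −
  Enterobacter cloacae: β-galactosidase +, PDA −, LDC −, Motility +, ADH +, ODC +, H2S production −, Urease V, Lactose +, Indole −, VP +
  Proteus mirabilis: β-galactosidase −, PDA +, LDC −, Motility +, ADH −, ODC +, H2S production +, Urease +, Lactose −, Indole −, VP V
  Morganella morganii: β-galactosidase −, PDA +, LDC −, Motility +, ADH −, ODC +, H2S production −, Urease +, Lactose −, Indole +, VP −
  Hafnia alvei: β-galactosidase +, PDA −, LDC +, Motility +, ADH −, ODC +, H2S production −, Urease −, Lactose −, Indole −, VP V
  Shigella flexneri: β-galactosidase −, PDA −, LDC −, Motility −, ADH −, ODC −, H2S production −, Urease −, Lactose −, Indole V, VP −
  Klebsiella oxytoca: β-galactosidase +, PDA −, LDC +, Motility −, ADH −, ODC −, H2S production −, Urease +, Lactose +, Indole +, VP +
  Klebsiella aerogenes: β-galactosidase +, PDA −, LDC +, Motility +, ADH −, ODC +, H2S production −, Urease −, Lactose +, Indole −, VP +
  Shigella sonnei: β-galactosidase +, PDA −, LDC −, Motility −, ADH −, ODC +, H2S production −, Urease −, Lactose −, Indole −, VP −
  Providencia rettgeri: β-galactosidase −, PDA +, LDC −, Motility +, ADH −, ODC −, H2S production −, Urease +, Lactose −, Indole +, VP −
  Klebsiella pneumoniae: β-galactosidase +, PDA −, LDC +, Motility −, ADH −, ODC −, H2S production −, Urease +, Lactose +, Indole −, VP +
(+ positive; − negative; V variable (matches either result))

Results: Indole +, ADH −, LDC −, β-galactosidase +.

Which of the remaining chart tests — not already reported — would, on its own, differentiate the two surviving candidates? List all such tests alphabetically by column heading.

ADH −: excludes Enterobacter cloacae — 17 left.
β-galactosidase +: excludes 7 organisms — 10 left.
Indole +: excludes 6 organisms — 4 left.
LDC −: excludes Escherichia coli, Klebsiella oxytoca — 2 left.
Two candidates remain: Citrobacter koseri and Yersinia enterocolitica.
  PDA: − vs − — same for both, does not separate.
  Motility: Citrobacter koseri +, Yersinia enterocolitica − — discriminates.
  ODC: + vs + — same for both, does not separate.
  H2S production: − vs − — same for both, does not separate.
  Urease: V vs + — variable for at least one, does not separate.
  Lactose: V vs − — variable for at least one, does not separate.
  VP: − vs − — same for both, does not separate.

Motility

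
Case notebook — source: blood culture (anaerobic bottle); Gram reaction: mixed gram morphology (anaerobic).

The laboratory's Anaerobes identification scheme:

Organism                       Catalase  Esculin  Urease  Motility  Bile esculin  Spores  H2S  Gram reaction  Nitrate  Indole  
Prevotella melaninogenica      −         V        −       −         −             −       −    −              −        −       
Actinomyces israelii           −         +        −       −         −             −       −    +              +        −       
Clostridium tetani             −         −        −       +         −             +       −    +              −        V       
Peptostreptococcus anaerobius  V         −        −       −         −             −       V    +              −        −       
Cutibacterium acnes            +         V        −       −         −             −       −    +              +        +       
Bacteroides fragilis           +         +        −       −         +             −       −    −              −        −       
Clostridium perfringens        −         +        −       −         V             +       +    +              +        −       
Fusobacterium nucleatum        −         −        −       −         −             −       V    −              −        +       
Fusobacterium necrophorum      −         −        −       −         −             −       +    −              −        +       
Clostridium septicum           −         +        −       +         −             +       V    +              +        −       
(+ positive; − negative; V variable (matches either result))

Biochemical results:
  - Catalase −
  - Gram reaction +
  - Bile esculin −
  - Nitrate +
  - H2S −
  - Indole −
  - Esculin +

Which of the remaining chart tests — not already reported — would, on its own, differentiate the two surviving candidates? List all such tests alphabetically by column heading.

Bile esculin −: excludes Bacteroides fragilis — 9 left.
Catalase −: excludes Cutibacterium acnes — 8 left.
Indole −: excludes Fusobacterium nucleatum, Fusobacterium necrophorum — 6 left.
Esculin +: excludes Clostridium tetani, Peptostreptococcus anaerobius — 4 left.
Gram reaction +: excludes Prevotella melaninogenica — 3 left.
Nitrate +: all 3 remaining candidates are consistent.
H2S −: excludes Clostridium perfringens — 2 left.
Two candidates remain: Actinomyces israelii and Clostridium septicum.
  Urease: − vs − — same for both, does not separate.
  Motility: Actinomyces israelii −, Clostridium septicum + — discriminates.
  Spores: Actinomyces israelii −, Clostridium septicum + — discriminates.

Motility, Spores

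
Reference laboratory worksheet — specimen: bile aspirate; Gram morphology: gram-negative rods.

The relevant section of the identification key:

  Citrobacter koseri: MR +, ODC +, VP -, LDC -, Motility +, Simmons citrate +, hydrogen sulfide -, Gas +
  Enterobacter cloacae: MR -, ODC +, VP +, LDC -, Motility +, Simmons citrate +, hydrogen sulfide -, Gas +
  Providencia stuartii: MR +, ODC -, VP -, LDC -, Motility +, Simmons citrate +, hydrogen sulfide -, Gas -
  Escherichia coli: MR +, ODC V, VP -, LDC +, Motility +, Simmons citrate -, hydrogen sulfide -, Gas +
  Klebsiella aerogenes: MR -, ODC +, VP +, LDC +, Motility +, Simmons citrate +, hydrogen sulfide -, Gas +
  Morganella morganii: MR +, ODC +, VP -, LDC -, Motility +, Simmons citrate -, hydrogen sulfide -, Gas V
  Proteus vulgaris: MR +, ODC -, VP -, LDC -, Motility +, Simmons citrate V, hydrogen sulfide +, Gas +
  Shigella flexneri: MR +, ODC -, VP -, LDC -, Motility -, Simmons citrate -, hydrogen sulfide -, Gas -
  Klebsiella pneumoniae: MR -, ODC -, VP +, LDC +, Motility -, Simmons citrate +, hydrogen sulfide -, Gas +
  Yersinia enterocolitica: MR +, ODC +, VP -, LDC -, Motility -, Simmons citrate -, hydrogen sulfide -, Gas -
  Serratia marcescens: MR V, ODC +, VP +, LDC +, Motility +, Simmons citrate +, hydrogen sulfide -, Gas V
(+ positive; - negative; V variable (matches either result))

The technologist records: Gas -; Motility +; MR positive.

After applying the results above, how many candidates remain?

Gas -: excludes 6 organisms — 5 left.
Motility +: excludes Shigella flexneri, Yersinia enterocolitica — 3 left.
MR +: all 3 remaining candidates are consistent.
Still consistent: Morganella morganii, Providencia stuartii, Serratia marcescens.

3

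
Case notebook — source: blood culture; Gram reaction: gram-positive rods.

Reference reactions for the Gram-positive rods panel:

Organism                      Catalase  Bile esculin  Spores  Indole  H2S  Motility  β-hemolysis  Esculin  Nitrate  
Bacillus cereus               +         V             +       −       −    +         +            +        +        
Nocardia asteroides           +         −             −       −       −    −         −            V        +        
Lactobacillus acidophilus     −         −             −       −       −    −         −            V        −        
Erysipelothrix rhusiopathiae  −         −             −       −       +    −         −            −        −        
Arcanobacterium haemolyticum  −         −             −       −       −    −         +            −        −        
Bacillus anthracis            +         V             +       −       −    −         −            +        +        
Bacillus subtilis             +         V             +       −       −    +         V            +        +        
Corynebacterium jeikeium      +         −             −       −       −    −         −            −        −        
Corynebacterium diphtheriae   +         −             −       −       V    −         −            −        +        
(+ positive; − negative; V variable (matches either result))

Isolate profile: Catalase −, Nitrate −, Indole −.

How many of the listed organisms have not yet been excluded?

Catalase −: excludes 6 organisms — 3 left.
Nitrate −: all 3 remaining candidates are consistent.
Indole −: all 3 remaining candidates are consistent.
Still consistent: Arcanobacterium haemolyticum, Erysipelothrix rhusiopathiae, Lactobacillus acidophilus.

3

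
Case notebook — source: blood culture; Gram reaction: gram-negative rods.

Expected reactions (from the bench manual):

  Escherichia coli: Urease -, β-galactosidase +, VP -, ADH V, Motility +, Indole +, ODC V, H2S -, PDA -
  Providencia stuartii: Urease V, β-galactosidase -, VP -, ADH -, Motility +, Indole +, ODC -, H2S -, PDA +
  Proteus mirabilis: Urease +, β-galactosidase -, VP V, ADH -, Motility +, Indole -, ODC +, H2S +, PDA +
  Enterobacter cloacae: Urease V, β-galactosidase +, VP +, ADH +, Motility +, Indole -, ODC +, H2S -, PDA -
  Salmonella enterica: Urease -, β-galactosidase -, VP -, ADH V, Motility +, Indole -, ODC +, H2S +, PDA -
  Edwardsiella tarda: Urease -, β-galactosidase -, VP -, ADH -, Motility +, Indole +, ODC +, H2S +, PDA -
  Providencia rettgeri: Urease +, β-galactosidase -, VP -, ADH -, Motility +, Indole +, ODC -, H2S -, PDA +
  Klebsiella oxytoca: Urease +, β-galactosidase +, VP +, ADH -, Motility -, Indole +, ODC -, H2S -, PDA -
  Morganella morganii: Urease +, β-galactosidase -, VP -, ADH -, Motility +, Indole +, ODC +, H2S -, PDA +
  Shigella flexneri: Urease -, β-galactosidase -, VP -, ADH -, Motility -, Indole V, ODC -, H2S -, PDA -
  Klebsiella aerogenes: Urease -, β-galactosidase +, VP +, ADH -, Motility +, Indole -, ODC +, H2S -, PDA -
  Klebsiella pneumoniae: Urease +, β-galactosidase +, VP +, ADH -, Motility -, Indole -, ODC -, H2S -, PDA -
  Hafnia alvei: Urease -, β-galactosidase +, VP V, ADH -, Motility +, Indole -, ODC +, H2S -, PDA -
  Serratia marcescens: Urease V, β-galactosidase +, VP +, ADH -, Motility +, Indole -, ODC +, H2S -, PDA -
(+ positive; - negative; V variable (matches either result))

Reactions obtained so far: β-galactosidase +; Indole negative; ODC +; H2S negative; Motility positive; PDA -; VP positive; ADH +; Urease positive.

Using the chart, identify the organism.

Urease +: excludes 6 organisms — 8 left.
Motility +: excludes Klebsiella oxytoca, Klebsiella pneumoniae — 6 left.
H2S -: excludes Proteus mirabilis — 5 left.
PDA -: excludes Providencia stuartii, Providencia rettgeri, Morganella morganii — 2 left.
Indole -: all 2 remaining candidates are consistent.
β-galactosidase +: all 2 remaining candidates are consistent.
VP +: all 2 remaining candidates are consistent.
ODC +: all 2 remaining candidates are consistent.
ADH +: excludes Serratia marcescens — 1 left.

Enterobacter cloacae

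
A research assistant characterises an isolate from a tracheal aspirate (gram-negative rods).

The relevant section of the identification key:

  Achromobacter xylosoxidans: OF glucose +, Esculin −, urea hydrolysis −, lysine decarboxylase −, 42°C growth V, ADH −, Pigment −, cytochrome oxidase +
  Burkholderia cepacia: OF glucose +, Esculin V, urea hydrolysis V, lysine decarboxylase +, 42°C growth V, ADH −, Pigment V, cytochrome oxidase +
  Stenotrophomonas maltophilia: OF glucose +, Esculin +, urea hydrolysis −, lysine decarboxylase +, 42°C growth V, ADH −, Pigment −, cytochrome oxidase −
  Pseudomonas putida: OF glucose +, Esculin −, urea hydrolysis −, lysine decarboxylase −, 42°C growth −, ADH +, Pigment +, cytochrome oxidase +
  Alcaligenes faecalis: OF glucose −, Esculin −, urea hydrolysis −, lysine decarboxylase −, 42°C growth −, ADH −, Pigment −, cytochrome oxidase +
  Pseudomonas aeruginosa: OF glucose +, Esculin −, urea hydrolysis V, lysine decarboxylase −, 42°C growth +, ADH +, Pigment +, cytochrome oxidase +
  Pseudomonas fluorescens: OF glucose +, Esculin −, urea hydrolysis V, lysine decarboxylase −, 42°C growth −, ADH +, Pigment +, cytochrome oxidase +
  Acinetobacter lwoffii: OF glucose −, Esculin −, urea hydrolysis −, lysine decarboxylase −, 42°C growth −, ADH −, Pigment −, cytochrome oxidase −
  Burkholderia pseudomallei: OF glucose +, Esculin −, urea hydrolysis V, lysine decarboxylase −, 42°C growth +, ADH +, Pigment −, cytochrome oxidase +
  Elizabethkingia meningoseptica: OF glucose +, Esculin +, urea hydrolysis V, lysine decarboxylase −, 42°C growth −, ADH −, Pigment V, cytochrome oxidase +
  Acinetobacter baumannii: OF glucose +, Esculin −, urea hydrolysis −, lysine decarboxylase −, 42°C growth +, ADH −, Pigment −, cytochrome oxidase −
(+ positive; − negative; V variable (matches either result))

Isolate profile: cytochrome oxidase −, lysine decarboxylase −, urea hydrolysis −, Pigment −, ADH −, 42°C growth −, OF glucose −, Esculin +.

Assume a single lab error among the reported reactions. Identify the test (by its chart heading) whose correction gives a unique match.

Esculin

As reported, no row in the chart matches all 8 reactions.
Reversing lysine decarboxylase → still no organism matches.
Reversing Pigment → still no organism matches.
Reversing OF glucose → still no organism matches.
Reversing cytochrome oxidase → still no organism matches.
Reversing 42°C growth → still no organism matches.
Reversing ADH → still no organism matches.
Reversing Esculin (to −) → unique match: Acinetobacter lwoffii.
Reversing urea hydrolysis → still no organism matches.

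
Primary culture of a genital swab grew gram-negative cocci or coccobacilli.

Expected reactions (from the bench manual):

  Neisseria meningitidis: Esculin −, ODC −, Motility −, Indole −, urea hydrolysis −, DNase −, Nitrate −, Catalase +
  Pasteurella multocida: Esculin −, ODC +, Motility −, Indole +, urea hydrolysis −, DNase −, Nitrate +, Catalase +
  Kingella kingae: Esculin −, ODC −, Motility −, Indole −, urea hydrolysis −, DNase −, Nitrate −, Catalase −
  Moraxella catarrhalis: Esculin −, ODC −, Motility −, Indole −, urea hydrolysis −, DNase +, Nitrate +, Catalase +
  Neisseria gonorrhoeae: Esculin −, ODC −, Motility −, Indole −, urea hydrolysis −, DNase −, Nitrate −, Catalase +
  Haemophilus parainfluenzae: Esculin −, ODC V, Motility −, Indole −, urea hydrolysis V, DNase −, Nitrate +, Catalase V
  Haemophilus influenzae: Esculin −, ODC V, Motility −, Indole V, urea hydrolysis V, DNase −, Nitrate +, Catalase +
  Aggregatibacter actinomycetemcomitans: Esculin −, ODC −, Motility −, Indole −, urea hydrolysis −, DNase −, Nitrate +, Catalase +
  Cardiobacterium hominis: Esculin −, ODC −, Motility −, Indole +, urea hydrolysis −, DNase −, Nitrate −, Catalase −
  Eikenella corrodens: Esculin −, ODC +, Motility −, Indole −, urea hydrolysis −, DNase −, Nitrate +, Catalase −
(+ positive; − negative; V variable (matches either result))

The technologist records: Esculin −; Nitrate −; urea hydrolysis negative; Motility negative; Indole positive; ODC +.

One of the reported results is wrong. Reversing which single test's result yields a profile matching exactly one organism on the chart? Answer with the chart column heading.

As reported, no row in the chart matches all 6 reactions.
Reversing Motility → still no organism matches.
Reversing Indole → still no organism matches.
Reversing Esculin → still no organism matches.
Reversing ODC (to −) → unique match: Cardiobacterium hominis.
Reversing Nitrate → 2 organisms match (not unique).
Reversing urea hydrolysis → still no organism matches.

ODC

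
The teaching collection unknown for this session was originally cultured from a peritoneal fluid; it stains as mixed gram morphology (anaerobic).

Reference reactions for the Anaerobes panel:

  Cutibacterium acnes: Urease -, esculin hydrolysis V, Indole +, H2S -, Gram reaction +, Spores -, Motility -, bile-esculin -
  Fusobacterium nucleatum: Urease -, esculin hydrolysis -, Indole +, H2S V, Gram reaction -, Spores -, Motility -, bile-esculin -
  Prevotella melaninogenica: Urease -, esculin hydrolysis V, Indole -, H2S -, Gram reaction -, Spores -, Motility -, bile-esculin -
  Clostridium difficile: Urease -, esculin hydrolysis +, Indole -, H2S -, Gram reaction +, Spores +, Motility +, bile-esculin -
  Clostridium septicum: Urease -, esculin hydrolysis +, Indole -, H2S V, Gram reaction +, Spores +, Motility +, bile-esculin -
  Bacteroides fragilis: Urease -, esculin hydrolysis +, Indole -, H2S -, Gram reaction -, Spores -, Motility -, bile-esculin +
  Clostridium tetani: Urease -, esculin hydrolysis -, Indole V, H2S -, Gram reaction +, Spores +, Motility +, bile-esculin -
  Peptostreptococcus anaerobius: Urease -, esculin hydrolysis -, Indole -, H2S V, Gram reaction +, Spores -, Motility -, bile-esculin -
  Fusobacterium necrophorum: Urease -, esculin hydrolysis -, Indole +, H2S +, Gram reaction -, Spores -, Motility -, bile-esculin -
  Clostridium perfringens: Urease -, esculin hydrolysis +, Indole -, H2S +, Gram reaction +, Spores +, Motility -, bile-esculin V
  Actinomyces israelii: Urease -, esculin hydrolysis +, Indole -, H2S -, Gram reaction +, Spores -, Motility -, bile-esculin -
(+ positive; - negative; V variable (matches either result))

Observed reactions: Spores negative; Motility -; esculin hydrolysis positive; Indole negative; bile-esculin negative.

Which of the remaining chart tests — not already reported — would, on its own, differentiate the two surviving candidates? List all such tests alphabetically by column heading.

Indole -: excludes Cutibacterium acnes, Fusobacterium nucleatum, Fusobacterium necrophorum — 8 left.
Spores -: excludes Clostridium difficile, Clostridium septicum, Clostridium tetani, Clostridium perfringens — 4 left.
bile-esculin -: excludes Bacteroides fragilis — 3 left.
Motility -: all 3 remaining candidates are consistent.
esculin hydrolysis +: excludes Peptostreptococcus anaerobius — 2 left.
Two candidates remain: Actinomyces israelii and Prevotella melaninogenica.
  Urease: - vs - — same for both, does not separate.
  H2S: - vs - — same for both, does not separate.
  Gram reaction: Actinomyces israelii +, Prevotella melaninogenica - — discriminates.

Gram reaction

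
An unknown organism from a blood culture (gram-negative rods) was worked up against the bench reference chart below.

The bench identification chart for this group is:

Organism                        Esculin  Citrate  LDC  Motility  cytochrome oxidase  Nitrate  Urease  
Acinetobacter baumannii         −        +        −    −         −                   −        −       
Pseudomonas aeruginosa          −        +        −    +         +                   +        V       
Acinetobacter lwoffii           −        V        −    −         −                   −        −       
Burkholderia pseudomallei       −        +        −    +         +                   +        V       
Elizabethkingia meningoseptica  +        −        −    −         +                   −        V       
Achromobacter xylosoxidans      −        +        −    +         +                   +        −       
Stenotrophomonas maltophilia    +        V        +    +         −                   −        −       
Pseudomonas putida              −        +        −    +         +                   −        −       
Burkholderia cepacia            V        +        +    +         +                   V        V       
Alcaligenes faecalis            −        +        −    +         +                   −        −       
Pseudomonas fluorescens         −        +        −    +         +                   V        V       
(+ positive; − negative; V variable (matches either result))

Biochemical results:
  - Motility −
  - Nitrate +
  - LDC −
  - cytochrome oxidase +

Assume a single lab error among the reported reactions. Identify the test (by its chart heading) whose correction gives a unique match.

Nitrate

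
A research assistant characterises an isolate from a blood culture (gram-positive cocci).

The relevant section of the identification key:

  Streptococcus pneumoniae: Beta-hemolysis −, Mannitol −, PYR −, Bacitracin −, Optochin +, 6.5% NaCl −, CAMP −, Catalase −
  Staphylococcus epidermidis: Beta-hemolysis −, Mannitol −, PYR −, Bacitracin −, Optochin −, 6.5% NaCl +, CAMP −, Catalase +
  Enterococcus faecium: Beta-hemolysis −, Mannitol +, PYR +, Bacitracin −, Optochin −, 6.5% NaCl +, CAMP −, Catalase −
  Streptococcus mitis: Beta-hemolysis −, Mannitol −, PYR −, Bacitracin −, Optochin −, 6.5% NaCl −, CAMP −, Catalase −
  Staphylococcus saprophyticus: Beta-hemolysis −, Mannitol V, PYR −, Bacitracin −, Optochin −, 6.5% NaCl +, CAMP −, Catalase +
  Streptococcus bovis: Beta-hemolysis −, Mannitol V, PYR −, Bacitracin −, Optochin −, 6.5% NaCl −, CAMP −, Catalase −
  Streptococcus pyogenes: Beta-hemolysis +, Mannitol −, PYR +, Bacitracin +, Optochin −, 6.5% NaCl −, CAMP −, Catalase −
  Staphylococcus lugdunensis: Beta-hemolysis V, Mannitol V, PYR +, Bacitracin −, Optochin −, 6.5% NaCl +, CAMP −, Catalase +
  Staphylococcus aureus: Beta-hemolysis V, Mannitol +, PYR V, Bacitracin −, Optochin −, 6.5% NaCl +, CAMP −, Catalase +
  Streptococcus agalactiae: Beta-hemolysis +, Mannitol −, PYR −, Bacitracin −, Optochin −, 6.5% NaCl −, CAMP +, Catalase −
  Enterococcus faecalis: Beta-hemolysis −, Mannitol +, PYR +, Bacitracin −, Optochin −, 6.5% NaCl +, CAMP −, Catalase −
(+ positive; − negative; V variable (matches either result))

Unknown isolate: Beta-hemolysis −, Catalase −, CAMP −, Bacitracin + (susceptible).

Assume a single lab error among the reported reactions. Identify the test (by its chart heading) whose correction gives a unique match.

As reported, no row in the chart matches all 4 reactions.
Reversing Catalase → still no organism matches.
Reversing Beta-hemolysis (to +) → unique match: Streptococcus pyogenes.
Reversing Bacitracin → 5 organisms match (not unique).
Reversing CAMP → still no organism matches.

Beta-hemolysis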